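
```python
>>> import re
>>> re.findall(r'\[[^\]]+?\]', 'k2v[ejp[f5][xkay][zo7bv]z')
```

['[ejp[f5]', '[xkay]', '[zo7bv]']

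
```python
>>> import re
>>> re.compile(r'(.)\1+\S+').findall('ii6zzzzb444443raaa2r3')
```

['i']

`\1` has to match the exact text group 1 already captured.
`findall` collects group 1 from the one match (1 total).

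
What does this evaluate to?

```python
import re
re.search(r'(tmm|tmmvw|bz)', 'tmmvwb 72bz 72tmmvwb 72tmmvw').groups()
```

Alternation tries branches left to right and keeps the first one that lets the overall match succeed at that position.
`search` walks the string left to right and returns the first match it finds.
The match spans [0:3] → 'tmm'.
Captured: group 1 = 'tmm'.

('tmm',)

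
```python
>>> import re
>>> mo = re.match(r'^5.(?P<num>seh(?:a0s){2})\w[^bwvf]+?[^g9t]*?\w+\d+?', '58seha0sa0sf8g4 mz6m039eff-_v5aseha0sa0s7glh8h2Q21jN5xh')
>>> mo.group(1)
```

The match spans [0:15] → '58seha0sa0sf8g4'.
Captured: group 1 = 'seha0sa0s'.

'seha0sa0s'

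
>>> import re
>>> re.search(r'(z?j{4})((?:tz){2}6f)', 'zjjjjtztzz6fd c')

None

Here the pattern never matches, so the call returns None.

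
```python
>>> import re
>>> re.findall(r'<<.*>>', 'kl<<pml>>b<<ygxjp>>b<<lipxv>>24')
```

['<<pml>>b<<ygxjp>>b<<lipxv>>']

Walking the string: at [2:29] → '<<pml>>b<<ygxjp>>b<<lipxv>>'.
No capturing groups, so `findall` returns the 1 full match string.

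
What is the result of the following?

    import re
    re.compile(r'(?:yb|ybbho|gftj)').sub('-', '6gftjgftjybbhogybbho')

'6---bhog-bho'

The regex engine tests alternatives in the order written; an earlier branch that matches wins even if a later one would match more.
Every occurrence is swapped for '-'.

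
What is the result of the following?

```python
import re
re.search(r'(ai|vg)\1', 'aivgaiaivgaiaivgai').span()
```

(4, 8)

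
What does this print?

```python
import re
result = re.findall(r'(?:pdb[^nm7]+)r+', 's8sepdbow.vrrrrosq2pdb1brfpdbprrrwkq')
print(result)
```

This matches the literal 'pdb', then one or more of any character except [nm7] (non-capturing group); then one or more of a literal 'r'.
Walking the string: at [4:33] → 'pdbow.vrrrrosq2pdb1brfpdbprrr'.
Since nothing is captured, `findall` lists the 1 matched substring directly.

['pdbow.vrrrrosq2pdb1brfpdbprrr']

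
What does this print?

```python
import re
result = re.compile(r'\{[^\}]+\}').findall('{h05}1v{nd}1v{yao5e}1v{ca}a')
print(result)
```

['{h05}', '{nd}', '{yao5e}', '{ca}']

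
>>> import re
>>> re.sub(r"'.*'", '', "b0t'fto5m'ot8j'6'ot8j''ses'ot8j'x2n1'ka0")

Matches: at [3:37] → "'fto5m'ot8j'6'ot8j''ses'ot8j'x2n1'".
`sub` substitutes '' at each match site.

'b0tka0'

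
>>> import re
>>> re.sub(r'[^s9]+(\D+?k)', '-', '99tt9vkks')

'99tt9-s'

The pattern matches one or more of any character except [s9]; then one or more of a non-digit (lazy), then a literal 'k' (captured).
Matches: at [5:8] → 'vkk'.
Each match is replaced by '-'.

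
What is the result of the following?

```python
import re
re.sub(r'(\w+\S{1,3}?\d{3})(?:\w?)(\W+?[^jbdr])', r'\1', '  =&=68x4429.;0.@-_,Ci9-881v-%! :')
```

This matches one or more of a word character, then 1 to 3 of a non-whitespace character (lazy), then exactly 3 of a digit (captured); then optionally a word character (non-capturing group); then one or more of a non-word character (lazy), then any character except [jbdr] (captured).
A non-greedy quantifier consumes as few characters as it can — just enough that the remainder of the pattern still matches from where it stops; whatever follows it matches normally.
Matches: at [5:14] → '68x4429.;'; at [20:30] → 'Ci9-881v-%'.
The replacement refers to a captured group, so each match is rewritten using its own captured text.

'  =&=68x44290.@-_,Ci9-881! :'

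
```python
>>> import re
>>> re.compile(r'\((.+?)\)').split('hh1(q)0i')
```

['hh1', 'q', '0i']

Because the pattern has a capturing group, `split` also inserts each captured text between the pieces.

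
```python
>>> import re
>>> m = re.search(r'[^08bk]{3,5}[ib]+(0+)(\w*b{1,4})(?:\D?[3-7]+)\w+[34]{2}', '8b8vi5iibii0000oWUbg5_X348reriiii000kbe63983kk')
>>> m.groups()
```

('0000', 'oWUb')

Pattern: 3 to 5 of any character except [08bk], then one or more of one of [ib]; then one or more of a literal '0' (captured); then zero or more of a word character, then 1 to 4 of a literal 'b' (captured); then optionally a non-digit, then one or more of a character in [3-7] (non-capturing group); then one or more of a word character, then exactly 2 of one of [34].
`re.search` scans for the first position where the pattern succeeds.
The match spans [3:25] → 'vi5iibii0000oWUbg5_X34'.
Captured: group 1 = '0000', group 2 = 'oWUb'.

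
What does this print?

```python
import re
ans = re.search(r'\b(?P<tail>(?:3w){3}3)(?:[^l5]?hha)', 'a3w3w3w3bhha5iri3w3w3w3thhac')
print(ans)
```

None

The pattern matches a word boundary (`\b`, zero-width); then the literal '3w' repeated 3 times, then a literal '3' (captured as 'tail'); then optionally any character except [l5], then the literal 'hha' (non-capturing group).
Here no position works, so the call returns None.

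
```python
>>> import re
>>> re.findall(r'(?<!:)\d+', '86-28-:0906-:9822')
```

Because the assertion is negative and zero-width, positions next to the forbidden text are skipped.
`findall` yields the raw match text (4 of them) because the pattern has no groups.

['86', '28', '906', '822']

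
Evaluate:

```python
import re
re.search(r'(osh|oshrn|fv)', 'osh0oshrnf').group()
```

'osh'

`search` walks the string left to right and returns the first match it finds.
The match spans [0:3] → 'osh'.
Captured: group 1 = 'osh'.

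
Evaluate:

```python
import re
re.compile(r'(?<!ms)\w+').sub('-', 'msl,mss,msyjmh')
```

Because the assertion is negative and zero-width, positions next to the forbidden text are skipped.
Every occurrence is swapped for '-'.

'-,-,-'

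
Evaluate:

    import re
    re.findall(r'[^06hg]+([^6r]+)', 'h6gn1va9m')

One capturing group, so `findall` returns just the captured substring from the one match — 1 in all.

['m']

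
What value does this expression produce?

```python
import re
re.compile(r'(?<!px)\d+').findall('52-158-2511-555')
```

The negative lookahead/lookbehind blocks any match where the forbidden context is present.
No capturing groups, so `findall` returns the 4 full match strings.

['52', '158', '2511', '555']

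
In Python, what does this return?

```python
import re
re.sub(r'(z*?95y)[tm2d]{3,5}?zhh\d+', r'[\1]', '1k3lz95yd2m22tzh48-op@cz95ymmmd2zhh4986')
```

'1k3lz95yd2m22tzh48-op@c[z95y]'

Pattern: zero or more of a literal 'z' (lazy), then the literal '95y' (captured); then 3 to 5 of one of [tm2d] (lazy), then the literal 'zhh', then one or more of a digit.
Matches: at [23:39] → 'z95ymmmd2zhh4986'.
The replacement refers to a captured group, so each match is rewritten using its own captured text.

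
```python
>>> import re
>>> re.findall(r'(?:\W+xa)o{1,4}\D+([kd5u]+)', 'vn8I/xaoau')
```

['u']

The pattern matches one or more of a non-word character, then the literal 'xa' (non-capturing group); then 1 to 4 of a literal 'o', then one or more of a non-digit; then one or more of one of [kd5u] (captured).
Scanning left to right: at [4:10] match '/xaoau', group 1 = 'u'.
With a single group, `findall` returns only what that group captured — 1 item.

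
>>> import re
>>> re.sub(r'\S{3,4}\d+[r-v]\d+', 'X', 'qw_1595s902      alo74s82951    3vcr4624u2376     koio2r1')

'X      X    X     X'

This matches 3 to 4 of a non-whitespace character, then one or more of a digit, then a character in [r-v]; then one or more of a digit.
Matches: at [0:11] → 'qw_1595s902'; at [17:28] → 'alo74s82951'; at [32:45] → '3vcr4624u2376'; at [50:57] → 'koio2r1'.
Every occurrence is swapped for 'X'.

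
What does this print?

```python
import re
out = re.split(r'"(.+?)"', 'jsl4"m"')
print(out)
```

['jsl4', 'm', '']

The group in the pattern means `split` returns the separators' captures alongside the pieces.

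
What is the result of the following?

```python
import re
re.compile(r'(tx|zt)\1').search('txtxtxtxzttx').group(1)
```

`\1` has to match the exact text group 1 already captured.
Unlike `match`, `search` isn't anchored — it looks for the pattern anywhere in the string.
The match spans [0:4] → 'txtx'.
Captured: group 1 = 'tx'.

'tx'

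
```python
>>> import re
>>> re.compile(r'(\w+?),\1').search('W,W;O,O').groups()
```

('W',)

A backreference is literal: `\1` must see the identical characters the first group matched.
`re.search` tries every starting position until one works.
The match spans [0:3] → 'W,W'.
Captured: group 1 = 'W'.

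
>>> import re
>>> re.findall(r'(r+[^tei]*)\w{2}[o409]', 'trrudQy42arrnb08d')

['rrudQy42arr']

The pattern matches one or more of the literal 'r', then zero or more of any character except [tei] (captured); then exactly 2 of a word character, then one of [o409].
Because there's exactly one group, `findall` drops the full match and keeps group 1 from the one hit.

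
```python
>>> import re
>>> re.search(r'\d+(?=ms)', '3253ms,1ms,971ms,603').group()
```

'3253'

The `(?=…)`/`(?<=…)` assertion just peeks at neighbouring text; it doesn't advance the match position.
The match spans [0:4] → '3253'.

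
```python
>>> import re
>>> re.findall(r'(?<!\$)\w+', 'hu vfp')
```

Because the assertion is negative and zero-width, positions next to the forbidden text are skipped.
Scanning left to right: at [0:2] → 'hu'; at [3:6] → 'vfp'.
With no groups in the pattern, `findall` gives back each whole match — 2 here.

['hu', 'vfp']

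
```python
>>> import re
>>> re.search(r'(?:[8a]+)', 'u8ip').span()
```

(1, 2)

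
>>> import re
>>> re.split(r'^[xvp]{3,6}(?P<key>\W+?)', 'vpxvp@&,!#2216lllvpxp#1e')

The pattern matches anchored at the start of the string; then 3 to 6 of one of [xvp]; then one or more of a non-word character (lazy) (captured as 'key').
A `+?`/`*?`/`{m,n}?` starts at its minimum and grows only as far as needed for what follows to match.
Matches to split on: at [0:6] → 'vpxvp@'.
The group in the pattern means `split` returns the separators' captures alongside the pieces.

['', '@', '&,!#2216lllvpxp#1e']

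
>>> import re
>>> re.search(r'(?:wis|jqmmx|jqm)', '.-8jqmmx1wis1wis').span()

(3, 8)

Alternation isn't longest-match — the leftmost alternative that fits at this position is chosen.
The match spans [3:8] → 'jqmmx'.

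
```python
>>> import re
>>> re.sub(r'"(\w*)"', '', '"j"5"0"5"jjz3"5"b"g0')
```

`sub` substitutes '' at each match site.

'555g0'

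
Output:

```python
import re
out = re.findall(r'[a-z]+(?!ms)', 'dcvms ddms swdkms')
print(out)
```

The negative lookahead/lookbehind blocks any match where the forbidden context is present.
With no groups in the pattern, `findall` gives back each whole match — 3 here.

['dcvms', 'ddms', 'swdkms']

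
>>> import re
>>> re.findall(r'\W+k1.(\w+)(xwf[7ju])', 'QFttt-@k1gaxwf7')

[('a', 'xwf7')]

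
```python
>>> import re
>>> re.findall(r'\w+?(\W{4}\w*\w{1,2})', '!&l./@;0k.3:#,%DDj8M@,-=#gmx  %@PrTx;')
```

Pattern: one or more of a word character (lazy); then exactly 4 of a non-word character, then zero or more of a word character, then 1 to 2 of a word character (captured).
Scanning left to right: at [2:9] match 'l./@;0k', group 1 = './@;0k'; at [10:20] match '3:#,%DDj8M', group 1 = ':#,%DDj8M'; at [25:36] match 'gmx  %@PrTx', group 1 = '  %@PrTx'.
With a single group, `findall` returns only what that group captured — 3 items.

['./@;0k', ':#,%DDj8M', '  %@PrTx']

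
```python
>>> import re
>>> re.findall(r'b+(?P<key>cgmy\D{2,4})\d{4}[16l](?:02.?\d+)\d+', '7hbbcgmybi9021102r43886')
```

['cgmybi']

This matches one or more of a literal 'b'; then the literal 'cg', then the literal 'my', then 2 to 4 of a non-digit (captured as 'key'); then exactly 4 of a digit, then one of [16l]; then the literal '02', then optionally any character, then one or more of a digit (non-capturing group); then one or more of a digit.
Matches: at [2:23] match 'bbcgmybi9021102r43886', group 1 = 'cgmybi'.
With a single group, `findall` returns only what that group captured — 1 item.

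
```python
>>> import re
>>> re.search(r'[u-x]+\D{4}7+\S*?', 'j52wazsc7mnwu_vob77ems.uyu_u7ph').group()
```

'wazsc7'

This matches one or more of a character in [u-x], then exactly 4 of a non-digit; then one or more of the literal '7', then zero or more of a non-whitespace character (lazy).
`search` walks the string left to right and returns the first match it finds.
The match spans [3:9] → 'wazsc7'.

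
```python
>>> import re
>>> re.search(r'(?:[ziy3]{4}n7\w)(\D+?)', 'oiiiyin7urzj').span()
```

This matches exactly 4 of one of [ziy3], then the literal 'n7', then a word character (non-capturing group); then one or more of a non-digit (lazy) (captured).
A non-greedy quantifier consumes as few characters as it can — just enough that the remainder of the pattern still matches from where it stops; whatever follows it matches normally.
`re.search` tries every starting position until one works.
The match spans [2:10] → 'iiyin7ur'.
Captured: group 1 = 'r'.

(2, 10)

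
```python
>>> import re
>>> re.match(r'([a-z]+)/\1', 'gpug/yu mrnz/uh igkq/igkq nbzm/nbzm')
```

`\1` is not a pattern — it's the concrete string captured by group 1, re-applied verbatim.
With `match`, the pattern is implicitly anchored at the beginning.
Here position 0 doesn't satisfy it, so the call returns None.

None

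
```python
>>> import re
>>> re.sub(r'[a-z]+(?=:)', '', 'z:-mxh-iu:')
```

The positive lookaround only admits positions where the adjacent text matches; those characters stay outside the span.
Matches: at [0:1] → 'z'; at [7:9] → 'iu'.
Every occurrence is swapped for ''.

':-mxh-:'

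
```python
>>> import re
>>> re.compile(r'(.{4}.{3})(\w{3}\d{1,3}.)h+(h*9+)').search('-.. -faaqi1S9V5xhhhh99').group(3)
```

'99'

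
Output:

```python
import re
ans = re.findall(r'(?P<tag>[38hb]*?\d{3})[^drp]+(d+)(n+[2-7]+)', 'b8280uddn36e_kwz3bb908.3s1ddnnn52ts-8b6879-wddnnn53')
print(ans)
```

[('b828', 'dd', 'n36'), ('3bb908', 'dd', 'nnn52'), ('8b687', 'dd', 'nnn53')]

This matches zero or more of one of [38hb] (lazy), then exactly 3 of a digit (captured as 'tag'); then one or more of any character except [drp]; then one or more of a literal 'd' (captured); then one or more of the literal 'n', then one or more of a character in [2-7] (captured).
A non-greedy quantifier consumes as few characters as it can — just enough that the remainder of the pattern still matches from where it stops; whatever follows it matches normally.
Matches: at [0:11] match 'b8280uddn36', groups = ('b828', 'dd', 'n36'); at [16:33] match '3bb908.3s1ddnnn52', groups = ('3bb908', 'dd', 'nnn52'); at [36:51] match '8b6879-wddnnn53', groups = ('8b687', 'dd', 'nnn53').
`findall` packs the 3 group values into a tuple for every match.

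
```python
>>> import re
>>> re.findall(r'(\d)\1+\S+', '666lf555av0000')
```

['6']

The backreference `\1` re-matches whatever the first group consumed, character for character.
Matches: at [0:14] match '666lf555av0000', group 1 = '6'.
Because there's exactly one group, `findall` drops the full match and keeps group 1 from the one hit.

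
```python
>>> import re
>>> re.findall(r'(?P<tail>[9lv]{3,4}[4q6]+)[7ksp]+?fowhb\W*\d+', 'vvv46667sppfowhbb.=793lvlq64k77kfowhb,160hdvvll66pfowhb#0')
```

Pattern: 3 to 4 of one of [9lv], then one or more of one of [4q6] (captured as 'tail'); then one or more of one of [7ksp] (lazy); then the literal 'fow', then the literal 'hb', then zero or more of a non-word character; then one or more of a digit.
Matches: at [22:41] match 'lvlq64k77kfowhb,160', group 1 = 'lvlq64'; at [43:57] match 'vvll66pfowhb#0', group 1 = 'vvll66'.
Because there's exactly one group, `findall` drops the full match and keeps group 1 from each hit.

['lvlq64', 'vvll66']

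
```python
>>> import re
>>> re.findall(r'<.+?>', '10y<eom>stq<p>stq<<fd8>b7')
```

`findall` yields the raw match text (3 of them) because the pattern has no groups.

['<eom>', '<p>', '<<fd8>']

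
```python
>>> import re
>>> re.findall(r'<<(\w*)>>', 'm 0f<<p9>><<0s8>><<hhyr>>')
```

One capturing group, so `findall` returns just the captured substring from each match — 3 in all.

['p9', '0s8', 'hhyr']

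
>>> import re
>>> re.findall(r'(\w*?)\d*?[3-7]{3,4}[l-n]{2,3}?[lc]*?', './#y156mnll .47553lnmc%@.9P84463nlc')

['', '9P']

This matches zero or more of a word character (lazy) (captured); then zero or more of a digit (lazy), then 3 to 4 of a character in [3-7]; then 2 to 3 of a character in [l-n] (lazy), then zero or more of one of [lc] (lazy).
Because the quantifier is non-greedy, it stops expanding at the earliest point where the rest of the pattern can succeed.
Matches: at [13:20] match '47553ln', group 1 = ''; at [25:34] match '9P84463nl', group 1 = '9P'.
Because there's exactly one group, `findall` drops the full match and keeps group 1 from each hit.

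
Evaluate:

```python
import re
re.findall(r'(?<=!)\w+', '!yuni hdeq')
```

['yuni']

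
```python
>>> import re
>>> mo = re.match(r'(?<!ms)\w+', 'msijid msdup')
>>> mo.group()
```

'msijid'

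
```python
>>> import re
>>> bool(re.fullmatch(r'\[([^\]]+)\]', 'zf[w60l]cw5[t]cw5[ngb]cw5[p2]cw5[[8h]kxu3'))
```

False

`fullmatch` succeeds only if the pattern covers the string from start to end.
Here the pattern can't cover the whole string, so the call returns None, and `bool(None)` is False.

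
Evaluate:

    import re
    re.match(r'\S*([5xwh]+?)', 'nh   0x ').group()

Pattern: zero or more of a non-whitespace character; then one or more of one of [5xwh] (lazy) (captured).
`re.match` won't scan ahead — the pattern has to work from the very first character.
The match spans [0:2] → 'nh'.
Captured: group 1 = 'h'.

'nh'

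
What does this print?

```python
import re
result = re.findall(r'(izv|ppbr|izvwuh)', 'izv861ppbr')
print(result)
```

['izv', 'ppbr']

Matches: at [0:3] match 'izv', group 1 = 'izv'; at [6:10] match 'ppbr', group 1 = 'ppbr'.
Because there's exactly one group, `findall` drops the full match and keeps group 1 from each hit.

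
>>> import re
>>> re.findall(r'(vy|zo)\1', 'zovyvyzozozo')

['vy', 'zo']

A backreference is literal: `\1` must see the identical characters the first group matched.
Matches: at [2:6] match 'vyvy', group 1 = 'vy'; at [6:10] match 'zozo', group 1 = 'zo'.
With a single group, `findall` returns only what that group captured — 2 items.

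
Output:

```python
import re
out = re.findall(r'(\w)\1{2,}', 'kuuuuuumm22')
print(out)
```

After group 1 captures some text, `\1` only succeeds where that same text appears again.
Because there's exactly one group, `findall` drops the full match and keeps group 1 from the one hit.

['u']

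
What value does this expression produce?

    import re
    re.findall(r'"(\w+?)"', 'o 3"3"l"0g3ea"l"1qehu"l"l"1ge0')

One capturing group, so `findall` returns just the captured substring from each match — 4 in all.

['3', '0g3ea', '1qehu', 'l']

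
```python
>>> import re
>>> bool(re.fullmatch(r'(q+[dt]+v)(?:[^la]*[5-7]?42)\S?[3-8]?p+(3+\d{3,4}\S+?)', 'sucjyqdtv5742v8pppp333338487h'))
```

False

The pattern matches one or more of a literal 'q', then one or more of one of [dt], then the literal 'v' (captured); then zero or more of any character except [la], then optionally a character in [5-7], then the literal '42' (non-capturing group); then optionally a non-whitespace character, then optionally a character in [3-8], then one or more of the literal 'p'; then one or more of the literal '3', then 3 to 4 of a digit, then one or more of a non-whitespace character (lazy) (captured).
For `fullmatch`, every character of the input must be accounted for by the pattern.
Here the pattern can't cover the whole string, so the call returns None, and `bool(None)` is False.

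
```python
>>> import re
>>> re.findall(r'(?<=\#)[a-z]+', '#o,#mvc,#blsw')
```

['o', 'mvc', 'blsw']

Because the assertion is zero-width, the text it checks is not consumed and won't appear in the result.
Walking the string: at [1:2] → 'o'; at [4:7] → 'mvc'; at [9:13] → 'blsw'.
With no groups in the pattern, `findall` gives back each whole match — 3 here.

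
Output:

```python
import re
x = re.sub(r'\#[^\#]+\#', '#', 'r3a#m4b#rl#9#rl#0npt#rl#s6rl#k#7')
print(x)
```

r3a#rl#rl#rl#k#7

Every occurrence is swapped for '#'.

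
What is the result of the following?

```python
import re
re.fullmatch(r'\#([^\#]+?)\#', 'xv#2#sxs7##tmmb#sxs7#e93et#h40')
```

None

For `fullmatch`, every character of the input must be accounted for by the pattern.
Here there's no way to consume every character, so the call returns None.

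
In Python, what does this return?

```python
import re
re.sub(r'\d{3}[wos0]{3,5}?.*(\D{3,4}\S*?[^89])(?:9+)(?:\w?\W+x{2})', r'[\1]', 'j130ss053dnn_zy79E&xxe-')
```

'j[_zy7]e-'

The pattern matches exactly 3 of a digit, then 3 to 5 of one of [wos0] (lazy), then zero or more of any character; then 3 to 4 of a non-digit, then zero or more of a non-whitespace character (lazy), then any character except [89] (captured); then one or more of a literal '9' (non-capturing group); then optionally a word character, then one or more of a non-word character, then exactly 2 of the literal 'x' (non-capturing group).
Each match is replaced using the text its own group 1 captured.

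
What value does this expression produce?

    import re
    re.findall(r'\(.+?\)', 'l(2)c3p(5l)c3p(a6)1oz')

['(2)', '(5l)', '(a6)']

A non-greedy quantifier consumes as few characters as it can — just enough that the remainder of the pattern still matches from where it stops; whatever follows it matches normally.
Scanning left to right: at [1:4] → '(2)'; at [7:11] → '(5l)'; at [14:18] → '(a6)'.
Since nothing is captured, `findall` lists the 3 matched substrings directly.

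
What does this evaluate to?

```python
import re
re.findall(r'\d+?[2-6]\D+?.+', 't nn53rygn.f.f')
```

['53rygn.f.f']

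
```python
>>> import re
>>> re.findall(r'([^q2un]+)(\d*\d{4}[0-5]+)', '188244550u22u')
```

Multiple groups make `findall` return tuples — one 2-tuple for the one match.

[('188', '244550')]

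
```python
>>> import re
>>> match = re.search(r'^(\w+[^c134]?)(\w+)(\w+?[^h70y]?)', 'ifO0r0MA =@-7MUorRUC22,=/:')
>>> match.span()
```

The match spans [0:9] → 'ifO0r0MA '.

(0, 9)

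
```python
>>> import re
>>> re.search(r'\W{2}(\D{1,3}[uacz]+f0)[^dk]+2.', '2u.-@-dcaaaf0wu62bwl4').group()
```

The match spans [2:18] → '.-@-dcaaaf0wu62b'.

'.-@-dcaaaf0wu62b'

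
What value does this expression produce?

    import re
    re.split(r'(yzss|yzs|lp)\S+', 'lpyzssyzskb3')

Matches to split on: at [0:12] → 'lpyzssyzskb3'.
Because the pattern has a capturing group, `split` also inserts each captured text between the pieces.

['', 'lp', '']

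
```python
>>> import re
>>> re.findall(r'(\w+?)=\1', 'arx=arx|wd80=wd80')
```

After group 1 captures some text, `\1` only succeeds where that same text appears again.
Because there's exactly one group, `findall` drops the full match and keeps group 1 from each hit.

['arx', 'wd80']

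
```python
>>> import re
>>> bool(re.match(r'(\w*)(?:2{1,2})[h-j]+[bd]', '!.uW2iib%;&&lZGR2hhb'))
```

This matches zero or more of a word character (captured); then 1 to 2 of a literal '2' (non-capturing group); then one or more of a character in [h-j], then one of [bd].
`re.match` only tries the pattern at the start of the string.
Here the string doesn't start with a match, so the call returns None, and `bool(None)` is False.

False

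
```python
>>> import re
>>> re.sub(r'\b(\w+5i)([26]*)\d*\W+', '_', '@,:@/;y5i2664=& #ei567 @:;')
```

The pattern matches a word boundary (`\b`, zero-width); then one or more of a word character, then the literal '5i' (captured); then zero or more of one of [26] (captured); then zero or more of a digit, then one or more of a non-word character.
`sub` substitutes '_' at each match site.

'@,:@/;_ei567 @:;'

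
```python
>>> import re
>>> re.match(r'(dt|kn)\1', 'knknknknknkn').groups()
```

`\1` has to match the exact text group 1 already captured.
With `match`, the pattern is implicitly anchored at the beginning.
The match spans [0:4] → 'knkn'.
Captured: group 1 = 'kn'.

('kn',)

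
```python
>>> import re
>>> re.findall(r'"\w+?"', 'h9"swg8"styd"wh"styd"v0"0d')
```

Scanning left to right: at [2:8] → '"swg8"'; at [12:16] → '"wh"'; at [20:24] → '"v0"'.
With no groups in the pattern, `findall` gives back each whole match — 3 here.

['"swg8"', '"wh"', '"v0"']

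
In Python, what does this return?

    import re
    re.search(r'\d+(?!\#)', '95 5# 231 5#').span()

The negative lookaround is zero-width — it rules out positions where the adjacent text would match, without consuming anything.
`re.search` scans for the first position where the pattern succeeds.
The match spans [0:2] → '95'.

(0, 2)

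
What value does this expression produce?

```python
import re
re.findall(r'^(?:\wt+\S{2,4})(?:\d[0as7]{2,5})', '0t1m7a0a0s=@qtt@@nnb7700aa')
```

['0t1m7a0a0s']

With no groups in the pattern, `findall` gives back each whole match — 1 here.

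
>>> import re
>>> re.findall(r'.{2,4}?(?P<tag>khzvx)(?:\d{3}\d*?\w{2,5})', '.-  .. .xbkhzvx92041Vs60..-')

['khzvx']

With a single group, `findall` returns only what that group captured — 1 item.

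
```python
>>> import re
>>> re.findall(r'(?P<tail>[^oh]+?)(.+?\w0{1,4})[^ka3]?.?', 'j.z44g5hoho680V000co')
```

The `?` after the quantifier makes it lazy — it takes as little as possible before letting the rest of the pattern try.
With 2 capturing groups, `findall` returns a 2-tuple per match.

[('j', '.z44g5hoho680')]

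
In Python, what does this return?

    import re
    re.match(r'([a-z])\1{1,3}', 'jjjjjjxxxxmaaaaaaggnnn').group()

`match` is anchored at position 0; if the pattern doesn't fit there, it returns None.
The match spans [0:4] → 'jjjj'.

'jjjj'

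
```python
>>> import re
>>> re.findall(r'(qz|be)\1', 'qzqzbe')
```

`\1` is not a pattern — it's the concrete string captured by group 1, re-applied verbatim.
Scanning left to right: at [0:4] match 'qzqz', group 1 = 'qz'.
With a single group, `findall` returns only what that group captured — 1 item.

['qz']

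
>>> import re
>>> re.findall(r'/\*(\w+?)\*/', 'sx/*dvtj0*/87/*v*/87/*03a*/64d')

`findall` collects group 1 from each match (3 total).

['dvtj0', 'v', '03a']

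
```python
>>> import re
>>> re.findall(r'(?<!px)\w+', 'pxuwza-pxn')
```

['pxuwza', 'pxn']

Because the assertion is negative and zero-width, positions next to the forbidden text are skipped.
With no groups in the pattern, `findall` gives back each whole match — 2 here.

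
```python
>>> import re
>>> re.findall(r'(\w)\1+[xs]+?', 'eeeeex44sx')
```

After group 1 captures some text, `\1` only succeeds where that same text appears again.
Scanning left to right: at [0:6] match 'eeeeex', group 1 = 'e'; at [6:9] match '44s', group 1 = '4'.
With a single group, `findall` returns only what that group captured — 2 items.

['e', '4']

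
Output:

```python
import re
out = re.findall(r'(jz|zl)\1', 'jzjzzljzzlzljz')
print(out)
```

`\1` has to match the exact text group 1 already captured.
Scanning left to right: at [0:4] match 'jzjz', group 1 = 'jz'; at [8:12] match 'zlzl', group 1 = 'zl'.
`findall` collects group 1 from each match (2 total).

['jz', 'zl']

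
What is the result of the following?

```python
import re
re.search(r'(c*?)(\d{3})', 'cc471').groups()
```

The pattern matches zero or more of a literal 'c' (lazy) (captured); then exactly 3 of a digit (captured).
`search` walks the string left to right and returns the first match it finds.
The match spans [0:5] → 'cc471'.
Captured: group 1 = 'cc', group 2 = '471'.

('cc', '471')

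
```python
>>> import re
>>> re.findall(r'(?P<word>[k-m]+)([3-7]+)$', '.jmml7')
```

[('mml', '7')]

Pattern: one or more of a character in [k-m] (captured as 'word'); then one or more of a character in [3-7] (captured); then anchored at the end.
Matches: at [2:6] match 'mml7', groups = ('mml', '7').
With 2 capturing groups, `findall` returns a 2-tuple per match.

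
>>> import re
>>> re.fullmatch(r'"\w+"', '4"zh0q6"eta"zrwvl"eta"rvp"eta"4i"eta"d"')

`fullmatch` succeeds only if the pattern covers the string from start to end.
Here there's no way to consume every character, so the call returns None.

None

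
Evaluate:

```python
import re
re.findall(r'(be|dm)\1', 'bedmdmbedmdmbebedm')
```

['dm', 'dm', 'be']

`\1` has to match the exact text group 1 already captured.
Because there's exactly one group, `findall` drops the full match and keeps group 1 from each hit.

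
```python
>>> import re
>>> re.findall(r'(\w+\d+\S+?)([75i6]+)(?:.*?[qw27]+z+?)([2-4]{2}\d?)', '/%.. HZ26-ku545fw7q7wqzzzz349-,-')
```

This matches one or more of a word character, then one or more of a digit, then one or more of a non-whitespace character (lazy) (captured); then one or more of one of [75i6] (captured); then zero or more of any character (lazy), then one or more of one of [qw27], then one or more of the literal 'z' (lazy) (non-capturing group); then exactly 2 of a character in [2-4], then optionally a digit (captured).
Walking the string: at [5:29] match 'HZ26-ku545fw7q7wqzzzz349', groups = ('HZ26-ku', '5', '349').
3 groups means the one result is a tuple of 3 captured strings — 1 here.

[('HZ26-ku', '5', '349')]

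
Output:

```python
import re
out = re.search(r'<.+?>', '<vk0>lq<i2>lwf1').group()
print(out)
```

With the lazy modifier that quantifier settles for the fewest repetitions that let the rest of the pattern succeed (the atoms after it are unaffected and can still be greedy).
The match spans [0:5] → '<vk0>'.

<vk0>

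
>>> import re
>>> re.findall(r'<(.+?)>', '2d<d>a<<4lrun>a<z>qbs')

Lazy quantifiers expand one character at a time until the remainder of the pattern can match.
Scanning left to right: at [2:5] match '<d>', group 1 = 'd'; at [6:14] match '<<4lrun>', group 1 = '<4lrun'; at [15:18] match '<z>', group 1 = 'z'.
One capturing group, so `findall` returns just the captured substring from each match — 3 in all.

['d', '<4lrun', 'z']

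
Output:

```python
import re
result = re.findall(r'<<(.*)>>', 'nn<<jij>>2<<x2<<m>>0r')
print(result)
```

['jij>>2<<x2<<m']

Walking the string: at [2:19] match '<<jij>>2<<x2<<m>>', group 1 = 'jij>>2<<x2<<m'.
Because there's exactly one group, `findall` drops the full match and keeps group 1 from the one hit.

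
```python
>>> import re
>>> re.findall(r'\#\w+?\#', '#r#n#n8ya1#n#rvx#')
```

['#r#', '#n8ya1#', '#rvx#']

Matches: at [0:3] → '#r#'; at [4:11] → '#n8ya1#'; at [12:17] → '#rvx#'.
With no groups in the pattern, `findall` gives back each whole match — 3 here.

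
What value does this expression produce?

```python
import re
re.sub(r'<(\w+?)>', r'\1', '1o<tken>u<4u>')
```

Matches: at [2:8] → '<tken>'; at [9:13] → '<4u>'.
The replacement refers to a captured group, so each match is rewritten using its own captured text.

'1otkenu4u'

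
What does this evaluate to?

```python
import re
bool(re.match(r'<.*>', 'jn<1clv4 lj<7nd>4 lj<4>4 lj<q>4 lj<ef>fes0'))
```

False

`re.match` won't scan ahead — the pattern has to work from the very first character.
Here position 0 doesn't satisfy it, so the call returns None, and `bool(None)` is False.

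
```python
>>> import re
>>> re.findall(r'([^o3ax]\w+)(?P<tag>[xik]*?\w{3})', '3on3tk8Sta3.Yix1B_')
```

[('n3tk8S', 'ta3'), ('.Yix', '1B_')]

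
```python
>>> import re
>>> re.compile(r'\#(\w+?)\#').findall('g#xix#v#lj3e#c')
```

`findall` collects group 1 from each match (2 total).

['xix', 'lj3e']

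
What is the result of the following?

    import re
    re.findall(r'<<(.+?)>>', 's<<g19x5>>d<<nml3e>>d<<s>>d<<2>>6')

A `+?`/`*?`/`{m,n}?` starts at its minimum and grows only as far as needed for what follows to match.
One capturing group, so `findall` returns just the captured substring from each match — 4 in all.

['g19x5', 'nml3e', 's', '2']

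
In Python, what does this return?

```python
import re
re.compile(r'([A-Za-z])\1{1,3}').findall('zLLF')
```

`\1` is not a pattern — it's the concrete string captured by group 1, re-applied verbatim.
Because there's exactly one group, `findall` drops the full match and keeps group 1 from the one hit.

['L']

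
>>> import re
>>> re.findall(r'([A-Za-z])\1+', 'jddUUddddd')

['d', 'U', 'd']

After group 1 captures some text, `\1` only succeeds where that same text appears again.
Scanning left to right: at [1:3] match 'dd', group 1 = 'd'; at [3:5] match 'UU', group 1 = 'U'; at [5:10] match 'ddddd', group 1 = 'd'.
With a single group, `findall` returns only what that group captured — 3 items.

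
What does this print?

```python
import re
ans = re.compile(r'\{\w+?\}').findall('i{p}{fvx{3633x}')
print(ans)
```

Scanning left to right: at [1:4] → '{p}'; at [8:15] → '{3633x}'.
Since nothing is captured, `findall` lists the 2 matched substrings directly.

['{p}', '{3633x}']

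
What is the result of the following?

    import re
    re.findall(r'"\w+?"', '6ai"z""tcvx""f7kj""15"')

['"z"', '"tcvx"', '"f7kj"', '"15"']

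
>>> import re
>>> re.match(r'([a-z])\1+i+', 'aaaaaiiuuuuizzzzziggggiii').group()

'aaaaaii'

`\1` is not a pattern — it's the concrete string captured by group 1, re-applied verbatim.
`match` is anchored at position 0; if the pattern doesn't fit there, it returns None.
The match spans [0:7] → 'aaaaaii'.
Captured: group 1 = 'a'.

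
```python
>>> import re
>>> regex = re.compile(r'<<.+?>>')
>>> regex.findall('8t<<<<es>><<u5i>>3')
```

Walking the string: at [2:10] → '<<<<es>>'; at [10:17] → '<<u5i>>'.
`findall` yields the raw match text (2 of them) because the pattern has no groups.

['<<<<es>>', '<<u5i>>']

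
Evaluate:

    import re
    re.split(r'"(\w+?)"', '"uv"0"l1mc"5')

`re.split` interleaves the captured-group text with the surrounding fragments.

['', 'uv', '0', 'l1mc', '5']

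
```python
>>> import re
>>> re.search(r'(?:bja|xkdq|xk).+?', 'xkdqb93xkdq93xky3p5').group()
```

'xkdqb'

`|` is ordered: at each position the engine commits to the first alternative that works.
The match spans [0:5] → 'xkdqb'.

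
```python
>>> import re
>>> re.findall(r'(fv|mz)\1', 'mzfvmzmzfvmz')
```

['mz']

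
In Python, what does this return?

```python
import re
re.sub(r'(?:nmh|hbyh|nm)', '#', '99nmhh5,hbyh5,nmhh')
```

'99#h5,#5,#h'

`|` is ordered: at each position the engine commits to the first alternative that works.
Matches: at [2:5] → 'nmh'; at [8:12] → 'hbyh'; at [14:17] → 'nmh'.
Each match is replaced by '#'.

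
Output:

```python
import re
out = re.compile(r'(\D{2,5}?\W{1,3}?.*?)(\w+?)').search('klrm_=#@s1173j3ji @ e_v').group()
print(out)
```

The `?` after the quantifier makes it lazy — it takes as little as possible before letting the rest of the pattern try.
The match spans [0:9] → 'klrm_=#@s'.

klrm_=#@s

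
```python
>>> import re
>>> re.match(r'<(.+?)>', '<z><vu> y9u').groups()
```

('z',)

`match` is anchored at position 0; if the pattern doesn't fit there, it returns None.
The match spans [0:3] → '<z>'.
Captured: group 1 = 'z'.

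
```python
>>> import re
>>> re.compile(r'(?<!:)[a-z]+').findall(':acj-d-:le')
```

['cj', 'd', 'e']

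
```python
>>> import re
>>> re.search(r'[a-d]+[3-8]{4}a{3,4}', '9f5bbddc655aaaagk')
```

None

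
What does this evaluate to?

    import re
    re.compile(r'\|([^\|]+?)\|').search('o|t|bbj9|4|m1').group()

`search` walks the string left to right and returns the first match it finds.
The match spans [1:4] → '|t|'.
Captured: group 1 = 't'.

'|t|'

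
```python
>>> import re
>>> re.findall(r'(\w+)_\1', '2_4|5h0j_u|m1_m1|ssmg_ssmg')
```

`\1` has to match the exact text group 1 already captured.
One capturing group, so `findall` returns just the captured substring from each match — 2 in all.

['m1', 'ssmg']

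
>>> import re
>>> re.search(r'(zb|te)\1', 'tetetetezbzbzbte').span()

After group 1 captures some text, `\1` only succeeds where that same text appears again.
The match spans [0:4] → 'tete'.

(0, 4)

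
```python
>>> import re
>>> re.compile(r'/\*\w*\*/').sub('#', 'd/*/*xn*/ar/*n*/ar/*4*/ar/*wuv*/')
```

'd/*#ar#ar#ar#'

Each match is replaced by '#'.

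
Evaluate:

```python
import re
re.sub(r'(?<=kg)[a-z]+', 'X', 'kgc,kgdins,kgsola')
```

Because the assertion is zero-width, the text it checks is not consumed and won't appear in the result.
Matches: at [2:3] → 'c'; at [6:10] → 'dins'; at [13:17] → 'sola'.
Every occurrence is swapped for 'X'.

'kgX,kgX,kgX'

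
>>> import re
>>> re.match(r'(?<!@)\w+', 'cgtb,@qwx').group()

`match` is anchored at position 0; if the pattern doesn't fit there, it returns None.
The match spans [0:4] → 'cgtb'.

'cgtb'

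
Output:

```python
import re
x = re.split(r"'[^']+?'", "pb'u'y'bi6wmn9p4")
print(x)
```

Matches to split on: at [2:5] → "'u'".
Each match becomes a cut point; 2 segments remain.

['pb', "y'bi6wmn9p4"]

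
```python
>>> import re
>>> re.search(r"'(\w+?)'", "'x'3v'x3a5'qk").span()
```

The match spans [0:3] → "'x'".

(0, 3)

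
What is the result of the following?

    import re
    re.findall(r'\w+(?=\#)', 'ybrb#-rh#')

['ybrb', 'rh']

The `(?=…)`/`(?<=…)` assertion just peeks at neighbouring text; it doesn't advance the match position.
Walking the string: at [0:4] → 'ybrb'; at [6:8] → 'rh'.
`findall` yields the raw match text (2 of them) because the pattern has no groups.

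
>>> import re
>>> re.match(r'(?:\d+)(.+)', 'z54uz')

Pattern: one or more of a digit (non-capturing group); then one or more of any character (captured).
`match` is anchored at position 0; if the pattern doesn't fit there, it returns None.
Here the pattern fails at index 0, so the call returns None.

None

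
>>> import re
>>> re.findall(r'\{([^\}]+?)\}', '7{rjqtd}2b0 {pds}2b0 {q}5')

['rjqtd', 'pds', 'q']

Because there's exactly one group, `findall` drops the full match and keeps group 1 from each hit.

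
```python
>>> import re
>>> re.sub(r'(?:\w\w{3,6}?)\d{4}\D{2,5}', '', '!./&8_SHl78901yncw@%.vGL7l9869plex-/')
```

This matches a word character, then 3 to 6 of a word character (lazy) (non-capturing group); then exactly 4 of a digit, then 2 to 5 of a non-digit.
Each match is replaced by ''.

'!./&%./'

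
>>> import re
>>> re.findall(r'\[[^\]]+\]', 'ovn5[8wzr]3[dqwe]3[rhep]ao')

Scanning left to right: at [4:10] → '[8wzr]'; at [11:17] → '[dqwe]'; at [18:24] → '[rhep]'.
No capturing groups, so `findall` returns the 3 full match strings.

['[8wzr]', '[dqwe]', '[rhep]']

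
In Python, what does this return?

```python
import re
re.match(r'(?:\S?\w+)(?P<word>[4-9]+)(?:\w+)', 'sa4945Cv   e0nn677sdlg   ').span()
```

(0, 8)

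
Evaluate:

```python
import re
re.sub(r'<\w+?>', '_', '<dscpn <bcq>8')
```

'<dscpn _8'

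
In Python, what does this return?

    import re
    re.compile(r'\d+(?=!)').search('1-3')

None

The lookaround is zero-width — it requires the adjacent text to match without consuming it, so the asserted text isn't part of the match.
Here nothing in the string fits, so the call returns None.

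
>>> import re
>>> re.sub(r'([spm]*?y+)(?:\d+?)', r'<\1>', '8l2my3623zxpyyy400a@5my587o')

This matches zero or more of one of [spm] (lazy), then one or more of the literal 'y' (captured); then one or more of a digit (lazy) (non-capturing group).
A non-greedy quantifier consumes as few characters as it can — just enough that the remainder of the pattern still matches from where it stops; whatever follows it matches normally.
Matches: at [3:6] → 'my3'; at [11:16] → 'pyyy4'; at [21:24] → 'my5'.
Each match is replaced using the text its own group 1 captured.

'8l2<my>623zx<pyyy>00a@5<my>87o'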